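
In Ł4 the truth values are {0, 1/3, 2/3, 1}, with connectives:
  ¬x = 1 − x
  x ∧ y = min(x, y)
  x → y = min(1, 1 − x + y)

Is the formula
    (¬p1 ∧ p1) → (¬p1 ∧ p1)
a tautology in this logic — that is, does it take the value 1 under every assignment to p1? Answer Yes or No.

p1 = 0 ↦ 1
p1 = 1/3 ↦ 1
p1 = 2/3 ↦ 1
p1 = 1 ↦ 1
Every assignment gives a value ≥ 1.

Yes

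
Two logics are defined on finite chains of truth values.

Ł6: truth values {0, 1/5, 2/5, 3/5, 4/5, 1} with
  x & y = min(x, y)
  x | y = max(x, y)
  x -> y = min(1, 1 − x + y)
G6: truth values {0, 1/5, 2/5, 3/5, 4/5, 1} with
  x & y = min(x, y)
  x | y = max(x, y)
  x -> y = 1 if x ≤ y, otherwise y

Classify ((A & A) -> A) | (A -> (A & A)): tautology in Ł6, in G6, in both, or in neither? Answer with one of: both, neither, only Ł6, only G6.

both

In Ł6: every assignment gives 1 — tautology.
In G6: every assignment gives 1 — tautology.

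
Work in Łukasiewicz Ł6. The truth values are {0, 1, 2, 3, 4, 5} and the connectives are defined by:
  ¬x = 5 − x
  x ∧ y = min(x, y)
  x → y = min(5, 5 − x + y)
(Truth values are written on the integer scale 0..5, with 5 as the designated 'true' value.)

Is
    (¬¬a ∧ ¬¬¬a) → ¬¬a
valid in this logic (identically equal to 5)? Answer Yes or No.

Yes

a = 0 ↦ 5
a = 1 ↦ 5
a = 2 ↦ 5
a = 3 ↦ 5
a = 4 ↦ 5
a = 5 ↦ 5
Every assignment gives a value ≥ 5.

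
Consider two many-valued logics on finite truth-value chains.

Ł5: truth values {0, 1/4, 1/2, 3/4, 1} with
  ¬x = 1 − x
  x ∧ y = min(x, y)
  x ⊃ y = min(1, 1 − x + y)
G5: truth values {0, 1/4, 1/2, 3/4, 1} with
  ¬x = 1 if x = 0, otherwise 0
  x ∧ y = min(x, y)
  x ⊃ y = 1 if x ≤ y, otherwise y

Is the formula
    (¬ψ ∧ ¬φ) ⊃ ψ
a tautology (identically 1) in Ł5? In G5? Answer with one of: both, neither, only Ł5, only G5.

neither

In Ł5: at φ = 0, ψ = 0 the value is 0 — not a tautology.
In G5: at φ = 0, ψ = 0 the value is 0 — not a tautology.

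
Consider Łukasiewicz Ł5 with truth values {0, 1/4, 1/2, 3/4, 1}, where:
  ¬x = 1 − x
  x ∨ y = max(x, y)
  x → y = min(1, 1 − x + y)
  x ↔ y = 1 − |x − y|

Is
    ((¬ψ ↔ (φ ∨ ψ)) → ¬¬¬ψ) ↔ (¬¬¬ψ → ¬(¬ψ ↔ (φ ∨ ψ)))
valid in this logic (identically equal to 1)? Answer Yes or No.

Counterexample: take φ = 0, ψ = 1/4.
¬ψ = ¬1/4 = 3/4
φ ∨ ψ = 0 ∨ 1/4 = 1/4
¬ψ ↔ (φ ∨ ψ) = 3/4 ↔ 1/4 = 1/2
¬ψ = ¬1/4 = 3/4
¬¬ψ = ¬3/4 = 1/4
¬¬¬ψ = ¬1/4 = 3/4
(¬ψ ↔ (φ ∨ ψ)) → ¬¬¬ψ = 1/2 → 3/4 = 1
¬ψ = ¬1/4 = 3/4
¬¬ψ = ¬3/4 = 1/4
¬¬¬ψ = ¬1/4 = 3/4
¬ψ = ¬1/4 = 3/4
φ ∨ ψ = 0 ∨ 1/4 = 1/4
¬ψ ↔ (φ ∨ ψ) = 3/4 ↔ 1/4 = 1/2
¬(¬ψ ↔ (φ ∨ ψ)) = ¬1/2 = 1/2
¬¬¬ψ → ¬(¬ψ ↔ (φ ∨ ψ)) = 3/4 → 1/2 = 3/4
((¬ψ ↔ (φ ∨ ψ)) → ¬¬¬ψ) ↔ (¬¬¬ψ → ¬(¬ψ ↔ (φ ∨ ψ))) = 1 ↔ 3/4 = 3/4
This gives 3/4 ≠ 1.

No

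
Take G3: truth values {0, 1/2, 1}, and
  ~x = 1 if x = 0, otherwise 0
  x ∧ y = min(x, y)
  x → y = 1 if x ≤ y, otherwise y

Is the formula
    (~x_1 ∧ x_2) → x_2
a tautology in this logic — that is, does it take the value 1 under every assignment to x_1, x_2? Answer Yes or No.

Yes

x_1 = 0, x_2 = 0 ↦ 1
x_1 = 0, x_2 = 1/2 ↦ 1
x_1 = 0, x_2 = 1 ↦ 1
x_1 = 1/2, x_2 = 0 ↦ 1
x_1 = 1/2, x_2 = 1/2 ↦ 1
x_1 = 1/2, x_2 = 1 ↦ 1
x_1 = 1, x_2 = 0 ↦ 1
x_1 = 1, x_2 = 1/2 ↦ 1
x_1 = 1, x_2 = 1 ↦ 1
Every assignment gives a value ≥ 1.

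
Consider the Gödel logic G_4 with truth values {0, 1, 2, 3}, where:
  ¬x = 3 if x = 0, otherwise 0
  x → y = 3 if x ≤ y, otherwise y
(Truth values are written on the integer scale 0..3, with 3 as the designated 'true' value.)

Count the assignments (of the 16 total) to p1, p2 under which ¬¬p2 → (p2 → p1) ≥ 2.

11

p1 = 0, p2 = 0 ↦ 3  ≥
p1 = 0, p2 = 1 ↦ 0  <
p1 = 0, p2 = 2 ↦ 0  <
p1 = 0, p2 = 3 ↦ 0  <
p1 = 1, p2 = 0 ↦ 3  ≥
p1 = 1, p2 = 1 ↦ 3  ≥
p1 = 1, p2 = 2 ↦ 1  <
p1 = 1, p2 = 3 ↦ 1  <
p1 = 2, p2 = 0 ↦ 3  ≥
p1 = 2, p2 = 1 ↦ 3  ≥
p1 = 2, p2 = 2 ↦ 3  ≥
p1 = 2, p2 = 3 ↦ 2  ≥
p1 = 3, p2 = 0 ↦ 3  ≥
p1 = 3, p2 = 1 ↦ 3  ≥
p1 = 3, p2 = 2 ↦ 3  ≥
p1 = 3, p2 = 3 ↦ 3  ≥
So 11 of the 16 assignments meet the threshold.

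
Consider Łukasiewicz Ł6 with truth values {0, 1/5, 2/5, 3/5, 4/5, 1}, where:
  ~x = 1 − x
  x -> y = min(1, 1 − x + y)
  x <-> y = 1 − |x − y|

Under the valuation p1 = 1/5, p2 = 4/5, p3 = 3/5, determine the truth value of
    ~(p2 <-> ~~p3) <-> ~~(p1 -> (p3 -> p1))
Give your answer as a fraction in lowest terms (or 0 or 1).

~p3 = ~3/5 = 2/5
~~p3 = ~2/5 = 3/5
p2 <-> ~~p3 = 4/5 <-> 3/5 = 4/5
~(p2 <-> ~~p3) = ~4/5 = 1/5
p3 -> p1 = 3/5 -> 1/5 = 3/5
p1 -> (p3 -> p1) = 1/5 -> 3/5 = 1
~(p1 -> (p3 -> p1)) = ~1 = 0
~~(p1 -> (p3 -> p1)) = ~0 = 1
~(p2 <-> ~~p3) <-> ~~(p1 -> (p3 -> p1)) = 1/5 <-> 1 = 1/5

1/5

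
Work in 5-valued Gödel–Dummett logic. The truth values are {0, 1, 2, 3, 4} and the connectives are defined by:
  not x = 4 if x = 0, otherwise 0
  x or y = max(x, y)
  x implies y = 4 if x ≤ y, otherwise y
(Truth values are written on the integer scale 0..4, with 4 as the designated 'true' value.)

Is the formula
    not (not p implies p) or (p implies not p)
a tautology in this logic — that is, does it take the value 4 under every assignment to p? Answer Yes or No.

No

Counterexample: take p = 1.
not p = not 1 = 0
not p implies p = 0 implies 1 = 4
not (not p implies p) = not 4 = 0
p implies not p = 1 implies 0 = 0
not (not p implies p) or (p implies not p) = 0 or 0 = 0
This gives 0 ≠ 4.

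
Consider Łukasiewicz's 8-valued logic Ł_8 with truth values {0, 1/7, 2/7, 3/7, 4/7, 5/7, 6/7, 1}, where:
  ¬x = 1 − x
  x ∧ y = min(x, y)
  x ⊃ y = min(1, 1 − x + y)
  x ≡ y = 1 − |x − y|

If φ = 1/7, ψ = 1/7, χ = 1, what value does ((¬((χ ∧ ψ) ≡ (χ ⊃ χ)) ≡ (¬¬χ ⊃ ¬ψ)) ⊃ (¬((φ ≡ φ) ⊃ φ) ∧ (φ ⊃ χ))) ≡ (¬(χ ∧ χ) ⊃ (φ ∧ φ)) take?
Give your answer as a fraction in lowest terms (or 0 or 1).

6/7

χ ∧ ψ = 1 ∧ 1/7 = 1/7
χ ⊃ χ = 1 ⊃ 1 = 1
(χ ∧ ψ) ≡ (χ ⊃ χ) = 1/7 ≡ 1 = 1/7
¬((χ ∧ ψ) ≡ (χ ⊃ χ)) = ¬1/7 = 6/7
¬χ = ¬1 = 0
¬¬χ = ¬0 = 1
¬ψ = ¬1/7 = 6/7
¬¬χ ⊃ ¬ψ = 1 ⊃ 6/7 = 6/7
¬((χ ∧ ψ) ≡ (χ ⊃ χ)) ≡ (¬¬χ ⊃ ¬ψ) = 6/7 ≡ 6/7 = 1
φ ≡ φ = 1/7 ≡ 1/7 = 1
(φ ≡ φ) ⊃ φ = 1 ⊃ 1/7 = 1/7
¬((φ ≡ φ) ⊃ φ) = ¬1/7 = 6/7
φ ⊃ χ = 1/7 ⊃ 1 = 1
¬((φ ≡ φ) ⊃ φ) ∧ (φ ⊃ χ) = 6/7 ∧ 1 = 6/7
(¬((χ ∧ ψ) ≡ (χ ⊃ χ)) ≡ (¬¬χ ⊃ ¬ψ)) ⊃ (¬((φ ≡ φ) ⊃ φ) ∧ (φ ⊃ χ)) = 1 ⊃ 6/7 = 6/7
χ ∧ χ = 1 ∧ 1 = 1
¬(χ ∧ χ) = ¬1 = 0
φ ∧ φ = 1/7 ∧ 1/7 = 1/7
¬(χ ∧ χ) ⊃ (φ ∧ φ) = 0 ⊃ 1/7 = 1
((¬((χ ∧ ψ) ≡ (χ ⊃ χ)) ≡ (¬¬χ ⊃ ¬ψ)) ⊃ (¬((φ ≡ φ) ⊃ φ) ∧ (φ ⊃ χ))) ≡ (¬(χ ∧ χ) ⊃ (φ ∧ φ)) = 6/7 ≡ 1 = 6/7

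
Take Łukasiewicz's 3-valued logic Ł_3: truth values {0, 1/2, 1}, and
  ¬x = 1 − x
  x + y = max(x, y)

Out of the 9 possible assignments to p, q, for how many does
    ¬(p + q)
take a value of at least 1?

1

p = 0, q = 0 ↦ 1  ≥
p = 0, q = 1/2 ↦ 1/2  <
p = 0, q = 1 ↦ 0  <
p = 1/2, q = 0 ↦ 1/2  <
p = 1/2, q = 1/2 ↦ 1/2  <
p = 1/2, q = 1 ↦ 0  <
p = 1, q = 0 ↦ 0  <
p = 1, q = 1/2 ↦ 0  <
p = 1, q = 1 ↦ 0  <
So 1 of the 9 assignments meets the threshold.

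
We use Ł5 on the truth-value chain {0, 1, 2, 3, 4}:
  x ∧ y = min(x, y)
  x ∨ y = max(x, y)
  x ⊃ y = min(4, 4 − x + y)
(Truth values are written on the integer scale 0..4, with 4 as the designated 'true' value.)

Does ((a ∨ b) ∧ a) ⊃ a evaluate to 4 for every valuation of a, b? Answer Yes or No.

At a = 0, b = 2, for instance:
a ∨ b = 0 ∨ 2 = 2
(a ∨ b) ∧ a = 2 ∧ 0 = 0
((a ∨ b) ∧ a) ⊃ a = 0 ⊃ 0 = 4
and checking the remaining 24 assignments likewise gives ≥ 4 in every case.

Yes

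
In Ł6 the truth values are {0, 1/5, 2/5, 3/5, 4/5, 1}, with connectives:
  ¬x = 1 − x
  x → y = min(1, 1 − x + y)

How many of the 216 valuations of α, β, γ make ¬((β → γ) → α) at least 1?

21

value 1: 21 assignments (counts)
value 4/5: 26 assignments
value 3/5: 30 assignments
value 2/5: 33 assignments
value 1/5: 35 assignments
value 0: 71 assignments
So 21 of the 216 assignments meet the threshold.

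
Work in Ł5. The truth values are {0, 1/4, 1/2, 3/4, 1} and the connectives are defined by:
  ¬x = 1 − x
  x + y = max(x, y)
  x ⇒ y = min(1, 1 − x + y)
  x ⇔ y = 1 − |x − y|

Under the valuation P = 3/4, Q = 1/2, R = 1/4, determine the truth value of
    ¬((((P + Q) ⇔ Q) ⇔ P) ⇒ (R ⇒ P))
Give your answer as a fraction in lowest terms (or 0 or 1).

P + Q = 3/4 + 1/2 = 3/4
(P + Q) ⇔ Q = 3/4 ⇔ 1/2 = 3/4
((P + Q) ⇔ Q) ⇔ P = 3/4 ⇔ 3/4 = 1
R ⇒ P = 1/4 ⇒ 3/4 = 1
(((P + Q) ⇔ Q) ⇔ P) ⇒ (R ⇒ P) = 1 ⇒ 1 = 1
¬((((P + Q) ⇔ Q) ⇔ P) ⇒ (R ⇒ P)) = ¬1 = 0

0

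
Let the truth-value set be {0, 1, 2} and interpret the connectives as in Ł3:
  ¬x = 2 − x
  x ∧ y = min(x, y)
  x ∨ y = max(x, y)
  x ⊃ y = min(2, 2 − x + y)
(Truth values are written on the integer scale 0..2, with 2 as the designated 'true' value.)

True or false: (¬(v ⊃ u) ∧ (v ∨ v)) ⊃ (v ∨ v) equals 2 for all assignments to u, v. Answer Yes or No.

Yes

u = 0, v = 0 ↦ 2
u = 0, v = 1 ↦ 2
u = 0, v = 2 ↦ 2
u = 1, v = 0 ↦ 2
u = 1, v = 1 ↦ 2
u = 1, v = 2 ↦ 2
u = 2, v = 0 ↦ 2
u = 2, v = 1 ↦ 2
u = 2, v = 2 ↦ 2
Every assignment gives a value ≥ 2.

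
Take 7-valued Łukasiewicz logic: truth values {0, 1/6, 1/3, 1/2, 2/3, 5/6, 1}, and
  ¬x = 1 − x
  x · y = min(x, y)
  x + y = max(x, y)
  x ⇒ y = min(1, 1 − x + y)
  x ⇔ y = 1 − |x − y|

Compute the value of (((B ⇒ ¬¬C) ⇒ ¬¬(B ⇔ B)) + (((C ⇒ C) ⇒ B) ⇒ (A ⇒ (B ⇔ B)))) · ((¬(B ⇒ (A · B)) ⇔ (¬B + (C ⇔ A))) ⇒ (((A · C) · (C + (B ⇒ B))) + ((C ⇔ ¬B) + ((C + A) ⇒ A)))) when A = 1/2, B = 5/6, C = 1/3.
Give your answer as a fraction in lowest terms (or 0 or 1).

1

¬C = ¬1/3 = 2/3
¬¬C = ¬2/3 = 1/3
B ⇒ ¬¬C = 5/6 ⇒ 1/3 = 1/2
B ⇔ B = 5/6 ⇔ 5/6 = 1
¬(B ⇔ B) = ¬1 = 0
¬¬(B ⇔ B) = ¬0 = 1
(B ⇒ ¬¬C) ⇒ ¬¬(B ⇔ B) = 1/2 ⇒ 1 = 1
C ⇒ C = 1/3 ⇒ 1/3 = 1
(C ⇒ C) ⇒ B = 1 ⇒ 5/6 = 5/6
B ⇔ B = 5/6 ⇔ 5/6 = 1
A ⇒ (B ⇔ B) = 1/2 ⇒ 1 = 1
((C ⇒ C) ⇒ B) ⇒ (A ⇒ (B ⇔ B)) = 5/6 ⇒ 1 = 1
((B ⇒ ¬¬C) ⇒ ¬¬(B ⇔ B)) + (((C ⇒ C) ⇒ B) ⇒ (A ⇒ (B ⇔ B))) = 1 + 1 = 1
A · B = 1/2 · 5/6 = 1/2
B ⇒ (A · B) = 5/6 ⇒ 1/2 = 2/3
¬(B ⇒ (A · B)) = ¬2/3 = 1/3
¬B = ¬5/6 = 1/6
C ⇔ A = 1/3 ⇔ 1/2 = 5/6
¬B + (C ⇔ A) = 1/6 + 5/6 = 5/6
¬(B ⇒ (A · B)) ⇔ (¬B + (C ⇔ A)) = 1/3 ⇔ 5/6 = 1/2
A · C = 1/2 · 1/3 = 1/3
B ⇒ B = 5/6 ⇒ 5/6 = 1
C + (B ⇒ B) = 1/3 + 1 = 1
(A · C) · (C + (B ⇒ B)) = 1/3 · 1 = 1/3
¬B = ¬5/6 = 1/6
C ⇔ ¬B = 1/3 ⇔ 1/6 = 5/6
C + A = 1/3 + 1/2 = 1/2
(C + A) ⇒ A = 1/2 ⇒ 1/2 = 1
(C ⇔ ¬B) + ((C + A) ⇒ A) = 5/6 + 1 = 1
((A · C) · (C + (B ⇒ B))) + ((C ⇔ ¬B) + ((C + A) ⇒ A)) = 1/3 + 1 = 1
(¬(B ⇒ (A · B)) ⇔ (¬B + (C ⇔ A))) ⇒ (((A · C) · (C + (B ⇒ B))) + ((C ⇔ ¬B) + ((C + A) ⇒ A))) = 1/2 ⇒ 1 = 1
(((B ⇒ ¬¬C) ⇒ ¬¬(B ⇔ B)) + (((C ⇒ C) ⇒ B) ⇒ (A ⇒ (B ⇔ B)))) · ((¬(B ⇒ (A · B)) ⇔ (¬B + (C ⇔ A))) ⇒ (((A · C) · (C + (B ⇒ B))) + ((C ⇔ ¬B) + ((C + A) ⇒ A)))) = 1 · 1 = 1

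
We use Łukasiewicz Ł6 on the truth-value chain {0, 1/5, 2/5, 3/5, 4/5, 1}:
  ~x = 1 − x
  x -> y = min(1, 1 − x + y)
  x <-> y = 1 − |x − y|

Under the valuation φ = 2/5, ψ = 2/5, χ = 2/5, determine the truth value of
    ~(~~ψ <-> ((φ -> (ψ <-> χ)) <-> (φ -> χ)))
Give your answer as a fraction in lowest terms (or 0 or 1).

~ψ = ~2/5 = 3/5
~~ψ = ~3/5 = 2/5
ψ <-> χ = 2/5 <-> 2/5 = 1
φ -> (ψ <-> χ) = 2/5 -> 1 = 1
φ -> χ = 2/5 -> 2/5 = 1
(φ -> (ψ <-> χ)) <-> (φ -> χ) = 1 <-> 1 = 1
~~ψ <-> ((φ -> (ψ <-> χ)) <-> (φ -> χ)) = 2/5 <-> 1 = 2/5
~(~~ψ <-> ((φ -> (ψ <-> χ)) <-> (φ -> χ))) = ~2/5 = 3/5

3/5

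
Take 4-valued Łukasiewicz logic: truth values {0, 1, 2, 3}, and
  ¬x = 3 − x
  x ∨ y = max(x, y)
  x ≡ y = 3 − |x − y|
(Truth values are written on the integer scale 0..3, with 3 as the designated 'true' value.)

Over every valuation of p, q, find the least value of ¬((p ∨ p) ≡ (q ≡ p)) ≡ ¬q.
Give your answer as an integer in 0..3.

Take p = 1, q = 0:
p ∨ p = 1 ∨ 1 = 1
q ≡ p = 0 ≡ 1 = 2
(p ∨ p) ≡ (q ≡ p) = 1 ≡ 2 = 2
¬((p ∨ p) ≡ (q ≡ p)) = ¬2 = 1
¬q = ¬0 = 3
¬((p ∨ p) ≡ (q ≡ p)) ≡ ¬q = 1 ≡ 3 = 1
No assignment yields a value below 1, so this is the minimum.

1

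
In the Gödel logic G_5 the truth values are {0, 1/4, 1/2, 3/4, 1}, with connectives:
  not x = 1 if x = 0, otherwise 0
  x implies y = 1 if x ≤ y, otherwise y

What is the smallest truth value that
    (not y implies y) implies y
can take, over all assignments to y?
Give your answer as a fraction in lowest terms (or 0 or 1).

1/4

Take y = 1/4:
not y = not 1/4 = 0
not y implies y = 0 implies 1/4 = 1
(not y implies y) implies y = 1 implies 1/4 = 1/4
No assignment yields a value below 1/4, so this is the minimum.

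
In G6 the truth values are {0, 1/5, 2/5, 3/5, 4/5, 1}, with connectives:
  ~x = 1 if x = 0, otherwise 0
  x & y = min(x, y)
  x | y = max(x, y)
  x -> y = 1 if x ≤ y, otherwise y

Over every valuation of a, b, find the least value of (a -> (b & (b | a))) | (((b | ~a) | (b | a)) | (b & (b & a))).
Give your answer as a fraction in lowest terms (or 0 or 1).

Take a = 1/5, b = 0:
b | a = 0 | 1/5 = 1/5
b & (b | a) = 0 & 1/5 = 0
a -> (b & (b | a)) = 1/5 -> 0 = 0
~a = ~1/5 = 0
b | ~a = 0 | 0 = 0
b | a = 0 | 1/5 = 1/5
(b | ~a) | (b | a) = 0 | 1/5 = 1/5
b & a = 0 & 1/5 = 0
b & (b & a) = 0 & 0 = 0
((b | ~a) | (b | a)) | (b & (b & a)) = 1/5 | 0 = 1/5
(a -> (b & (b | a))) | (((b | ~a) | (b | a)) | (b & (b & a))) = 0 | 1/5 = 1/5
No assignment yields a value below 1/5, so this is the minimum.

1/5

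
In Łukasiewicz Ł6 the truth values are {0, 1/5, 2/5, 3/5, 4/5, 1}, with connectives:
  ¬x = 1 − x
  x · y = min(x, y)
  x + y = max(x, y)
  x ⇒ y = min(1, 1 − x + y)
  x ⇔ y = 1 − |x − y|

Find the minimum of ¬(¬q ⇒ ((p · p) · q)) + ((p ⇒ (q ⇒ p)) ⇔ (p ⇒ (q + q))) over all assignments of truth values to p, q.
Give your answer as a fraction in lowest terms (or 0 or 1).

2/5

Take p = 1, q = 2/5:
¬q = ¬2/5 = 3/5
p · p = 1 · 1 = 1
(p · p) · q = 1 · 2/5 = 2/5
¬q ⇒ ((p · p) · q) = 3/5 ⇒ 2/5 = 4/5
¬(¬q ⇒ ((p · p) · q)) = ¬4/5 = 1/5
q ⇒ p = 2/5 ⇒ 1 = 1
p ⇒ (q ⇒ p) = 1 ⇒ 1 = 1
q + q = 2/5 + 2/5 = 2/5
p ⇒ (q + q) = 1 ⇒ 2/5 = 2/5
(p ⇒ (q ⇒ p)) ⇔ (p ⇒ (q + q)) = 1 ⇔ 2/5 = 2/5
¬(¬q ⇒ ((p · p) · q)) + ((p ⇒ (q ⇒ p)) ⇔ (p ⇒ (q + q))) = 1/5 + 2/5 = 2/5
No assignment yields a value below 2/5, so this is the minimum.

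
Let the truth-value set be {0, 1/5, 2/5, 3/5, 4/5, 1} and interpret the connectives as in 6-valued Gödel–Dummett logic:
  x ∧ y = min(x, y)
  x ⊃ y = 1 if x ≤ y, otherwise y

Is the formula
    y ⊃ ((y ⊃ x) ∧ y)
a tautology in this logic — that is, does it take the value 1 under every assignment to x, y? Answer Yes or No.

No

Counterexample: take x = 0, y = 1/5.
y ⊃ x = 1/5 ⊃ 0 = 0
(y ⊃ x) ∧ y = 0 ∧ 1/5 = 0
y ⊃ ((y ⊃ x) ∧ y) = 1/5 ⊃ 0 = 0
This gives 0 ≠ 1.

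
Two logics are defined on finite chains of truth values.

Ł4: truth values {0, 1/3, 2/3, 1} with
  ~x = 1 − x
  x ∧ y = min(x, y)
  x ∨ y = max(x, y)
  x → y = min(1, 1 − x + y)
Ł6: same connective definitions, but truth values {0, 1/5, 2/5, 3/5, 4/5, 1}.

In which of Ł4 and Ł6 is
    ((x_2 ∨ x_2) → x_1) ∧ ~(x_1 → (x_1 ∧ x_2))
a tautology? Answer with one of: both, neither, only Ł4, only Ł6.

In Ł4: at x_1 = 0, x_2 = 0 the value is 0 — not a tautology.
In Ł6: at x_1 = 0, x_2 = 0 the value is 0 — not a tautology.

neither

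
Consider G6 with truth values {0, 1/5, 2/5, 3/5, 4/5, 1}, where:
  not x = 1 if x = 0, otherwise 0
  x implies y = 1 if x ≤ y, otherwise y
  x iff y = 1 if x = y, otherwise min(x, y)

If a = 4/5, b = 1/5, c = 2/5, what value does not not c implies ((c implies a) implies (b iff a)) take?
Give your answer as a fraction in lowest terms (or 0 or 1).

1/5

not c = not 2/5 = 0
not not c = not 0 = 1
c implies a = 2/5 implies 4/5 = 1
b iff a = 1/5 iff 4/5 = 1/5
(c implies a) implies (b iff a) = 1 implies 1/5 = 1/5
not not c implies ((c implies a) implies (b iff a)) = 1 implies 1/5 = 1/5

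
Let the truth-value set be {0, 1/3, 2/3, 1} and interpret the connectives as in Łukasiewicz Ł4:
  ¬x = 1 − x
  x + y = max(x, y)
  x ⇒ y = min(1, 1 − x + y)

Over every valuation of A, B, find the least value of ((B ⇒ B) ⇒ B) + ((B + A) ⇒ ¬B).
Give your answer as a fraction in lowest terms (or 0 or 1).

2/3

Take A = 0, B = 2/3:
B ⇒ B = 2/3 ⇒ 2/3 = 1
(B ⇒ B) ⇒ B = 1 ⇒ 2/3 = 2/3
B + A = 2/3 + 0 = 2/3
¬B = ¬2/3 = 1/3
(B + A) ⇒ ¬B = 2/3 ⇒ 1/3 = 2/3
((B ⇒ B) ⇒ B) + ((B + A) ⇒ ¬B) = 2/3 + 2/3 = 2/3
No assignment yields a value below 2/3, so this is the minimum.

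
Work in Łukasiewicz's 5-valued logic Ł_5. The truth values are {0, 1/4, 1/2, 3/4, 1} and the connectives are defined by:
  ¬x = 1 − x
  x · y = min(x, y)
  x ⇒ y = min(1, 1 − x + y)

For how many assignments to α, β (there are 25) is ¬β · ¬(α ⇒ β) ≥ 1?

value 1: 1 assignment (counts)
value 3/4: 2 assignments
value 1/2: 3 assignments
value 1/4: 4 assignments
value 0: 15 assignments
So 1 of the 25 assignments meets the threshold.

1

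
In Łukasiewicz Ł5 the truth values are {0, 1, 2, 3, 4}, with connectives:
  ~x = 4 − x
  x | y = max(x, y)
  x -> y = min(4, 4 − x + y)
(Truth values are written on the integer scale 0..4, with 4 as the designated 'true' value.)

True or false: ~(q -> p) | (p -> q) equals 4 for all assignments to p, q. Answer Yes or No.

Counterexample: take p = 1, q = 0.
q -> p = 0 -> 1 = 4
~(q -> p) = ~4 = 0
p -> q = 1 -> 0 = 3
~(q -> p) | (p -> q) = 0 | 3 = 3
This gives 3 ≠ 4.

No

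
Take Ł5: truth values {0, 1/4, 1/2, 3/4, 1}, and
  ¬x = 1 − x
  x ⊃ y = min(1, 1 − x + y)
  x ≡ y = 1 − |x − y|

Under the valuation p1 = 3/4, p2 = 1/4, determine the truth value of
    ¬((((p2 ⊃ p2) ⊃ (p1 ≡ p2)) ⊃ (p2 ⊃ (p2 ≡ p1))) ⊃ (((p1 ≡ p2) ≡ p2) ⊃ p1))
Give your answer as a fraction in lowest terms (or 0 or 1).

0

p2 ⊃ p2 = 1/4 ⊃ 1/4 = 1
p1 ≡ p2 = 3/4 ≡ 1/4 = 1/2
(p2 ⊃ p2) ⊃ (p1 ≡ p2) = 1 ⊃ 1/2 = 1/2
p2 ≡ p1 = 1/4 ≡ 3/4 = 1/2
p2 ⊃ (p2 ≡ p1) = 1/4 ⊃ 1/2 = 1
((p2 ⊃ p2) ⊃ (p1 ≡ p2)) ⊃ (p2 ⊃ (p2 ≡ p1)) = 1/2 ⊃ 1 = 1
p1 ≡ p2 = 3/4 ≡ 1/4 = 1/2
(p1 ≡ p2) ≡ p2 = 1/2 ≡ 1/4 = 3/4
((p1 ≡ p2) ≡ p2) ⊃ p1 = 3/4 ⊃ 3/4 = 1
(((p2 ⊃ p2) ⊃ (p1 ≡ p2)) ⊃ (p2 ⊃ (p2 ≡ p1))) ⊃ (((p1 ≡ p2) ≡ p2) ⊃ p1) = 1 ⊃ 1 = 1
¬((((p2 ⊃ p2) ⊃ (p1 ≡ p2)) ⊃ (p2 ⊃ (p2 ≡ p1))) ⊃ (((p1 ≡ p2) ≡ p2) ⊃ p1)) = ¬1 = 0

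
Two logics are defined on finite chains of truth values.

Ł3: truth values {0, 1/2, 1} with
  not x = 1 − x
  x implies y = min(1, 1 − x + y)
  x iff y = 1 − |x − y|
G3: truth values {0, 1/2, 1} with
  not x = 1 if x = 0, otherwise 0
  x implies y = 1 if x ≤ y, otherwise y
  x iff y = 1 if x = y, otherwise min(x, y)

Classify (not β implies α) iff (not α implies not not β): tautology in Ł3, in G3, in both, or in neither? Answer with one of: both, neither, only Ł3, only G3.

In Ł3: every assignment gives 1 — tautology.
In G3: at α = 1/2, β = 0 the value is 1/2 — not a tautology.

only Ł3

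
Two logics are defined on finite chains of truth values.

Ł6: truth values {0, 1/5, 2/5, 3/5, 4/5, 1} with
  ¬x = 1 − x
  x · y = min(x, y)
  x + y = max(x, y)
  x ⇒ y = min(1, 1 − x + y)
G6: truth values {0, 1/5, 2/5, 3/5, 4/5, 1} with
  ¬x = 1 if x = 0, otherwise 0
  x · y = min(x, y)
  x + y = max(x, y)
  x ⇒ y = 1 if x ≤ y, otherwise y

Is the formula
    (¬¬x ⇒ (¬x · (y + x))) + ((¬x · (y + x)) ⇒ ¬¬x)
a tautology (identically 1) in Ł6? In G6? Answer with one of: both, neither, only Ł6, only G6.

both

In Ł6: every assignment gives 1 — tautology.
In G6: every assignment gives 1 — tautology.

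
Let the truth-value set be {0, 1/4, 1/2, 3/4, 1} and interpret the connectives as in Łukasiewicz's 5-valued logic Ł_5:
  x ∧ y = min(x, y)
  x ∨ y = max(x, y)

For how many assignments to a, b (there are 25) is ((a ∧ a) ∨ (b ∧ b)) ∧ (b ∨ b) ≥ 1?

5

value 1: 5 assignments (counts)
value 3/4: 5 assignments
value 1/2: 5 assignments
value 1/4: 5 assignments
value 0: 5 assignments
So 5 of the 25 assignments meet the threshold.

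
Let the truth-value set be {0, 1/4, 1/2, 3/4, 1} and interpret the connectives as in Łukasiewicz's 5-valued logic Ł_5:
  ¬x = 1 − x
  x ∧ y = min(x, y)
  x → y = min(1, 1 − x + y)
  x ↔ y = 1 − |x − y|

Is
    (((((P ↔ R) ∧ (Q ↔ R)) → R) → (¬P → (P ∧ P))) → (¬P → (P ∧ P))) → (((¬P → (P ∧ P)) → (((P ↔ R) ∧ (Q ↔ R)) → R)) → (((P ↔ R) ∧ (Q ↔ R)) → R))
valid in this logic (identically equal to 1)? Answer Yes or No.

At P = 1/2, Q = 0, R = 3/4, for instance:
P ↔ R = 1/2 ↔ 3/4 = 3/4
Q ↔ R = 0 ↔ 3/4 = 1/4
(P ↔ R) ∧ (Q ↔ R) = 3/4 ∧ 1/4 = 1/4
((P ↔ R) ∧ (Q ↔ R)) → R = 1/4 → 3/4 = 1
¬P = ¬1/2 = 1/2
P ∧ P = 1/2 ∧ 1/2 = 1/2
¬P → (P ∧ P) = 1/2 → 1/2 = 1
(((P ↔ R) ∧ (Q ↔ R)) → R) → (¬P → (P ∧ P)) = 1 → 1 = 1
((((P ↔ R) ∧ (Q ↔ R)) → R) → (¬P → (P ∧ P))) → (¬P → (P ∧ P)) = 1 → 1 = 1
(¬P → (P ∧ P)) → (((P ↔ R) ∧ (Q ↔ R)) → R) = 1 → 1 = 1
((¬P → (P ∧ P)) → (((P ↔ R) ∧ (Q ↔ R)) → R)) → (((P ↔ R) ∧ (Q ↔ R)) → R) = 1 → 1 = 1
(((((P ↔ R) ∧ (Q ↔ R)) → R) → (¬P → (P ∧ P))) → (¬P → (P ∧ P))) → (((¬P → (P ∧ P)) → (((P ↔ R) ∧ (Q ↔ R)) → R)) → (((P ↔ R) ∧ (Q ↔ R)) → R)) = 1 → 1 = 1
and checking the remaining 124 assignments likewise gives ≥ 1 in every case.

Yes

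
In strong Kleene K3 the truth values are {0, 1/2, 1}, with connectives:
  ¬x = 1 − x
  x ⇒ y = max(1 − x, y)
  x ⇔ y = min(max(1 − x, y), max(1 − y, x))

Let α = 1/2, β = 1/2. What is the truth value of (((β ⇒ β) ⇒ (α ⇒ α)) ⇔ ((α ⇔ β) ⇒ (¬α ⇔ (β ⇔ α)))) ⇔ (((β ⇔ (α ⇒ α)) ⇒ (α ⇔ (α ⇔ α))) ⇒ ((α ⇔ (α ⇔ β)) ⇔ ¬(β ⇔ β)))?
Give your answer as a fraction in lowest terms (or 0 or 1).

1/2

β ⇒ β = 1/2 ⇒ 1/2 = 1/2
α ⇒ α = 1/2 ⇒ 1/2 = 1/2
(β ⇒ β) ⇒ (α ⇒ α) = 1/2 ⇒ 1/2 = 1/2
α ⇔ β = 1/2 ⇔ 1/2 = 1/2
¬α = ¬1/2 = 1/2
β ⇔ α = 1/2 ⇔ 1/2 = 1/2
¬α ⇔ (β ⇔ α) = 1/2 ⇔ 1/2 = 1/2
(α ⇔ β) ⇒ (¬α ⇔ (β ⇔ α)) = 1/2 ⇒ 1/2 = 1/2
((β ⇒ β) ⇒ (α ⇒ α)) ⇔ ((α ⇔ β) ⇒ (¬α ⇔ (β ⇔ α))) = 1/2 ⇔ 1/2 = 1/2
α ⇒ α = 1/2 ⇒ 1/2 = 1/2
β ⇔ (α ⇒ α) = 1/2 ⇔ 1/2 = 1/2
α ⇔ α = 1/2 ⇔ 1/2 = 1/2
α ⇔ (α ⇔ α) = 1/2 ⇔ 1/2 = 1/2
(β ⇔ (α ⇒ α)) ⇒ (α ⇔ (α ⇔ α)) = 1/2 ⇒ 1/2 = 1/2
α ⇔ β = 1/2 ⇔ 1/2 = 1/2
α ⇔ (α ⇔ β) = 1/2 ⇔ 1/2 = 1/2
β ⇔ β = 1/2 ⇔ 1/2 = 1/2
¬(β ⇔ β) = ¬1/2 = 1/2
(α ⇔ (α ⇔ β)) ⇔ ¬(β ⇔ β) = 1/2 ⇔ 1/2 = 1/2
((β ⇔ (α ⇒ α)) ⇒ (α ⇔ (α ⇔ α))) ⇒ ((α ⇔ (α ⇔ β)) ⇔ ¬(β ⇔ β)) = 1/2 ⇒ 1/2 = 1/2
(((β ⇒ β) ⇒ (α ⇒ α)) ⇔ ((α ⇔ β) ⇒ (¬α ⇔ (β ⇔ α)))) ⇔ (((β ⇔ (α ⇒ α)) ⇒ (α ⇔ (α ⇔ α))) ⇒ ((α ⇔ (α ⇔ β)) ⇔ ¬(β ⇔ β))) = 1/2 ⇔ 1/2 = 1/2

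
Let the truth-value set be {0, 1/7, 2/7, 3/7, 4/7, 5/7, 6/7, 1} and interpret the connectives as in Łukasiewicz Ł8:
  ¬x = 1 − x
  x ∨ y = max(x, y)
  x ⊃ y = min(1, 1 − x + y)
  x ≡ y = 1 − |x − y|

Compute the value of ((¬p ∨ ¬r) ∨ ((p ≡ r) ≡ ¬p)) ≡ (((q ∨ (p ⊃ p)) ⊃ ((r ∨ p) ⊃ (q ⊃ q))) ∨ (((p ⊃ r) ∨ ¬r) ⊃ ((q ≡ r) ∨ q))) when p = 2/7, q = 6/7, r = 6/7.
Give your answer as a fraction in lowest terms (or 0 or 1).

¬p = ¬2/7 = 5/7
¬r = ¬6/7 = 1/7
¬p ∨ ¬r = 5/7 ∨ 1/7 = 5/7
p ≡ r = 2/7 ≡ 6/7 = 3/7
¬p = ¬2/7 = 5/7
(p ≡ r) ≡ ¬p = 3/7 ≡ 5/7 = 5/7
(¬p ∨ ¬r) ∨ ((p ≡ r) ≡ ¬p) = 5/7 ∨ 5/7 = 5/7
p ⊃ p = 2/7 ⊃ 2/7 = 1
q ∨ (p ⊃ p) = 6/7 ∨ 1 = 1
r ∨ p = 6/7 ∨ 2/7 = 6/7
q ⊃ q = 6/7 ⊃ 6/7 = 1
(r ∨ p) ⊃ (q ⊃ q) = 6/7 ⊃ 1 = 1
(q ∨ (p ⊃ p)) ⊃ ((r ∨ p) ⊃ (q ⊃ q)) = 1 ⊃ 1 = 1
p ⊃ r = 2/7 ⊃ 6/7 = 1
¬r = ¬6/7 = 1/7
(p ⊃ r) ∨ ¬r = 1 ∨ 1/7 = 1
q ≡ r = 6/7 ≡ 6/7 = 1
(q ≡ r) ∨ q = 1 ∨ 6/7 = 1
((p ⊃ r) ∨ ¬r) ⊃ ((q ≡ r) ∨ q) = 1 ⊃ 1 = 1
((q ∨ (p ⊃ p)) ⊃ ((r ∨ p) ⊃ (q ⊃ q))) ∨ (((p ⊃ r) ∨ ¬r) ⊃ ((q ≡ r) ∨ q)) = 1 ∨ 1 = 1
((¬p ∨ ¬r) ∨ ((p ≡ r) ≡ ¬p)) ≡ (((q ∨ (p ⊃ p)) ⊃ ((r ∨ p) ⊃ (q ⊃ q))) ∨ (((p ⊃ r) ∨ ¬r) ⊃ ((q ≡ r) ∨ q))) = 5/7 ≡ 1 = 5/7

5/7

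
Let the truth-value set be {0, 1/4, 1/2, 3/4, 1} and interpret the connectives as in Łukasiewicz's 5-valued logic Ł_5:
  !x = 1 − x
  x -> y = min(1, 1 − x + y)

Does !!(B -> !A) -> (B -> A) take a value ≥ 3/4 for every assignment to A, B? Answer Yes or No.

No

Counterexample: take A = 0, B = 1/2.
!A = !0 = 1
B -> !A = 1/2 -> 1 = 1
!(B -> !A) = !1 = 0
!!(B -> !A) = !0 = 1
B -> A = 1/2 -> 0 = 1/2
!!(B -> !A) -> (B -> A) = 1 -> 1/2 = 1/2
This gives 1/2, which is below 3/4.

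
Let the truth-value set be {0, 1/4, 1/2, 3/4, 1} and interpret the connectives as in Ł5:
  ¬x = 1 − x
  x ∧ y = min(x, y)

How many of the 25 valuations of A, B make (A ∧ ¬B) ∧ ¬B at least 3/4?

value 1: 1 assignment (counts)
value 3/4: 3 assignments (counts)
value 1/2: 5 assignments
value 1/4: 7 assignments
value 0: 9 assignments
So 4 of the 25 assignments meet the threshold.

4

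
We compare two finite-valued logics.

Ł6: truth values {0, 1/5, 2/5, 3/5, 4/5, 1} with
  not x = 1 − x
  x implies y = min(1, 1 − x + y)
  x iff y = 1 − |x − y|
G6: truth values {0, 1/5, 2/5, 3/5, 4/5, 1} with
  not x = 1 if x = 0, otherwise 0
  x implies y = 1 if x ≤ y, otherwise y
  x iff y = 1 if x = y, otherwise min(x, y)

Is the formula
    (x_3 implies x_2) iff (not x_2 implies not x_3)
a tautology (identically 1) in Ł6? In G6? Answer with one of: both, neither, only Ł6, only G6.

In Ł6: every assignment gives 1 — tautology.
In G6: at x_2 = 1/5, x_3 = 2/5 the value is 1/5 — not a tautology.

only Ł6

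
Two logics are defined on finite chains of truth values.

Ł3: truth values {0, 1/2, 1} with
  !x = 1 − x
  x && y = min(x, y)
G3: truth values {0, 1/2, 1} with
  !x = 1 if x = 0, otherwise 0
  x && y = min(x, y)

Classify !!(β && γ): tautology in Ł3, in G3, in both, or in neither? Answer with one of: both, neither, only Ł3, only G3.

neither

In Ł3: at β = 0, γ = 0 the value is 0 — not a tautology.
In G3: at β = 0, γ = 0 the value is 0 — not a tautology.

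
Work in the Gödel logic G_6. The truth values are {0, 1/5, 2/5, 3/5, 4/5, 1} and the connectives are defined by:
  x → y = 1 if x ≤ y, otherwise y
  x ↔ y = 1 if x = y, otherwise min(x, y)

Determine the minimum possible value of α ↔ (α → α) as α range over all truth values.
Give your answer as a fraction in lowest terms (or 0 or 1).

Take α = 0:
α → α = 0 → 0 = 1
α ↔ (α → α) = 0 ↔ 1 = 0
No assignment yields a value below 0, so this is the minimum.

0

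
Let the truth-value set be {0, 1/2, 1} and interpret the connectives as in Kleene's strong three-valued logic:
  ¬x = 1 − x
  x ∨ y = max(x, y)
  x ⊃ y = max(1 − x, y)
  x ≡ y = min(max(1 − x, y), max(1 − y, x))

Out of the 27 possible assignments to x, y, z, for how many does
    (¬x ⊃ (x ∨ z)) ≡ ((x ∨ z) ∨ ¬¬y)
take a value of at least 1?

16

value 1: 16 assignments (counts)
value 1/2: 10 assignments
value 0: 1 assignment
So 16 of the 27 assignments meet the threshold.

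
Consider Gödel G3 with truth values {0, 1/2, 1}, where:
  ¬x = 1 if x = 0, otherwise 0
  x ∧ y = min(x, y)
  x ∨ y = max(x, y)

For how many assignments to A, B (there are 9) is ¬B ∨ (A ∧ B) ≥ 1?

A = 0, B = 0 ↦ 1  ≥
A = 0, B = 1/2 ↦ 0  <
A = 0, B = 1 ↦ 0  <
A = 1/2, B = 0 ↦ 1  ≥
A = 1/2, B = 1/2 ↦ 1/2  <
A = 1/2, B = 1 ↦ 1/2  <
A = 1, B = 0 ↦ 1  ≥
A = 1, B = 1/2 ↦ 1/2  <
A = 1, B = 1 ↦ 1  ≥
So 4 of the 9 assignments meet the threshold.

4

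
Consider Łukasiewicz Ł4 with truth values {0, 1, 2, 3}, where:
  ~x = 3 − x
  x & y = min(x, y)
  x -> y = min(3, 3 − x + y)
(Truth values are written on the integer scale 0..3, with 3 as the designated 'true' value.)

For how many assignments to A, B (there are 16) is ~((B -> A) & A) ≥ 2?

A = 0, B = 0 ↦ 3  ≥
A = 0, B = 1 ↦ 3  ≥
A = 0, B = 2 ↦ 3  ≥
A = 0, B = 3 ↦ 3  ≥
A = 1, B = 0 ↦ 2  ≥
A = 1, B = 1 ↦ 2  ≥
A = 1, B = 2 ↦ 2  ≥
A = 1, B = 3 ↦ 2  ≥
A = 2, B = 0 ↦ 1  <
A = 2, B = 1 ↦ 1  <
A = 2, B = 2 ↦ 1  <
A = 2, B = 3 ↦ 1  <
A = 3, B = 0 ↦ 0  <
A = 3, B = 1 ↦ 0  <
A = 3, B = 2 ↦ 0  <
A = 3, B = 3 ↦ 0  <
So 8 of the 16 assignments meet the threshold.

8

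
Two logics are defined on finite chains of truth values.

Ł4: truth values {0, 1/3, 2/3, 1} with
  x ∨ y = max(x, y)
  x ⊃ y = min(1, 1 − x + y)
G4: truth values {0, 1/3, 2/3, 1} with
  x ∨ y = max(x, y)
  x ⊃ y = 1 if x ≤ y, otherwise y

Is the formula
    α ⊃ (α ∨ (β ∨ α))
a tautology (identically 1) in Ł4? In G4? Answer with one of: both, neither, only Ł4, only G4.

In Ł4: every assignment gives 1 — tautology.
In G4: every assignment gives 1 — tautology.

both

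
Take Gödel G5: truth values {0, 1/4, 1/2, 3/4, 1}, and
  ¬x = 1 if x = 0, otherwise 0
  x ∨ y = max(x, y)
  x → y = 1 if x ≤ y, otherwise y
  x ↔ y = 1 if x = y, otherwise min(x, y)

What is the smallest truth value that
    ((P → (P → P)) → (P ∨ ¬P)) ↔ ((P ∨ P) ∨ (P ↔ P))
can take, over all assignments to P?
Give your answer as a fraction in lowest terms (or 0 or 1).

1/4

Take P = 1/4:
P → P = 1/4 → 1/4 = 1
P → (P → P) = 1/4 → 1 = 1
¬P = ¬1/4 = 0
P ∨ ¬P = 1/4 ∨ 0 = 1/4
(P → (P → P)) → (P ∨ ¬P) = 1 → 1/4 = 1/4
P ∨ P = 1/4 ∨ 1/4 = 1/4
P ↔ P = 1/4 ↔ 1/4 = 1
(P ∨ P) ∨ (P ↔ P) = 1/4 ∨ 1 = 1
((P → (P → P)) → (P ∨ ¬P)) ↔ ((P ∨ P) ∨ (P ↔ P)) = 1/4 ↔ 1 = 1/4
No assignment yields a value below 1/4, so this is the minimum.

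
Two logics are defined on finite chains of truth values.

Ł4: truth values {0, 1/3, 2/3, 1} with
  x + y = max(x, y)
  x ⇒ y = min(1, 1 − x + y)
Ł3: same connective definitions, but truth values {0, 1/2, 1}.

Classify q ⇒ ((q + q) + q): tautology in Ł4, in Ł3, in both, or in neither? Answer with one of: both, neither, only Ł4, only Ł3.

In Ł4: every assignment gives 1 — tautology.
In Ł3: every assignment gives 1 — tautology.

both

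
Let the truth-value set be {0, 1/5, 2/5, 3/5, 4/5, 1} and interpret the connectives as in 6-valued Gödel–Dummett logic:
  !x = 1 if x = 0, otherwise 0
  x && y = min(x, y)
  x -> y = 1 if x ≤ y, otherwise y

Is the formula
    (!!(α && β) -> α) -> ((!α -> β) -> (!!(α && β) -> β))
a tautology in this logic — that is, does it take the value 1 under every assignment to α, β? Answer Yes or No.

No

Counterexample: take α = 2/5, β = 1/5.
α && β = 2/5 && 1/5 = 1/5
!(α && β) = !1/5 = 0
!!(α && β) = !0 = 1
!!(α && β) -> α = 1 -> 2/5 = 2/5
!α = !2/5 = 0
!α -> β = 0 -> 1/5 = 1
α && β = 2/5 && 1/5 = 1/5
!(α && β) = !1/5 = 0
!!(α && β) = !0 = 1
!!(α && β) -> β = 1 -> 1/5 = 1/5
(!α -> β) -> (!!(α && β) -> β) = 1 -> 1/5 = 1/5
(!!(α && β) -> α) -> ((!α -> β) -> (!!(α && β) -> β)) = 2/5 -> 1/5 = 1/5
This gives 1/5 ≠ 1.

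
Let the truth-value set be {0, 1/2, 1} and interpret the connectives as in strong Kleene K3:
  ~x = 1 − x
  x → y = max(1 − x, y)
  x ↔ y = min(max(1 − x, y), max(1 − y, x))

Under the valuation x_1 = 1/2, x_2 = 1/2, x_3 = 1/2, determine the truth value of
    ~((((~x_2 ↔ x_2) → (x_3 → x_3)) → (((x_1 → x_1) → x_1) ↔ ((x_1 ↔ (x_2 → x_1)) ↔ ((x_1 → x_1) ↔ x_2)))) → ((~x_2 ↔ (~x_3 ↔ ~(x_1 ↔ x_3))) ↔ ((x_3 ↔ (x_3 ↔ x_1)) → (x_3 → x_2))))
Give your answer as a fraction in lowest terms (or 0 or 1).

1/2

~x_2 = ~1/2 = 1/2
~x_2 ↔ x_2 = 1/2 ↔ 1/2 = 1/2
x_3 → x_3 = 1/2 → 1/2 = 1/2
(~x_2 ↔ x_2) → (x_3 → x_3) = 1/2 → 1/2 = 1/2
x_1 → x_1 = 1/2 → 1/2 = 1/2
(x_1 → x_1) → x_1 = 1/2 → 1/2 = 1/2
x_2 → x_1 = 1/2 → 1/2 = 1/2
x_1 ↔ (x_2 → x_1) = 1/2 ↔ 1/2 = 1/2
x_1 → x_1 = 1/2 → 1/2 = 1/2
(x_1 → x_1) ↔ x_2 = 1/2 ↔ 1/2 = 1/2
(x_1 ↔ (x_2 → x_1)) ↔ ((x_1 → x_1) ↔ x_2) = 1/2 ↔ 1/2 = 1/2
((x_1 → x_1) → x_1) ↔ ((x_1 ↔ (x_2 → x_1)) ↔ ((x_1 → x_1) ↔ x_2)) = 1/2 ↔ 1/2 = 1/2
((~x_2 ↔ x_2) → (x_3 → x_3)) → (((x_1 → x_1) → x_1) ↔ ((x_1 ↔ (x_2 → x_1)) ↔ ((x_1 → x_1) ↔ x_2))) = 1/2 → 1/2 = 1/2
~x_2 = ~1/2 = 1/2
~x_3 = ~1/2 = 1/2
x_1 ↔ x_3 = 1/2 ↔ 1/2 = 1/2
~(x_1 ↔ x_3) = ~1/2 = 1/2
~x_3 ↔ ~(x_1 ↔ x_3) = 1/2 ↔ 1/2 = 1/2
~x_2 ↔ (~x_3 ↔ ~(x_1 ↔ x_3)) = 1/2 ↔ 1/2 = 1/2
x_3 ↔ x_1 = 1/2 ↔ 1/2 = 1/2
x_3 ↔ (x_3 ↔ x_1) = 1/2 ↔ 1/2 = 1/2
x_3 → x_2 = 1/2 → 1/2 = 1/2
(x_3 ↔ (x_3 ↔ x_1)) → (x_3 → x_2) = 1/2 → 1/2 = 1/2
(~x_2 ↔ (~x_3 ↔ ~(x_1 ↔ x_3))) ↔ ((x_3 ↔ (x_3 ↔ x_1)) → (x_3 → x_2)) = 1/2 ↔ 1/2 = 1/2
(((~x_2 ↔ x_2) → (x_3 → x_3)) → (((x_1 → x_1) → x_1) ↔ ((x_1 ↔ (x_2 → x_1)) ↔ ((x_1 → x_1) ↔ x_2)))) → ((~x_2 ↔ (~x_3 ↔ ~(x_1 ↔ x_3))) ↔ ((x_3 ↔ (x_3 ↔ x_1)) → (x_3 → x_2))) = 1/2 → 1/2 = 1/2
~((((~x_2 ↔ x_2) → (x_3 → x_3)) → (((x_1 → x_1) → x_1) ↔ ((x_1 ↔ (x_2 → x_1)) ↔ ((x_1 → x_1) ↔ x_2)))) → ((~x_2 ↔ (~x_3 ↔ ~(x_1 ↔ x_3))) ↔ ((x_3 ↔ (x_3 ↔ x_1)) → (x_3 → x_2)))) = ~1/2 = 1/2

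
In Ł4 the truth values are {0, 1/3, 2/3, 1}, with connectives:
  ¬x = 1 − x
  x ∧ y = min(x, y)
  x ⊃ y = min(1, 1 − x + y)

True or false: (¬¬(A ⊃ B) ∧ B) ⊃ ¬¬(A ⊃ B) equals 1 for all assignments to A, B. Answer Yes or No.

Yes

A = 0, B = 0 ↦ 1
A = 0, B = 1/3 ↦ 1
A = 0, B = 2/3 ↦ 1
A = 0, B = 1 ↦ 1
A = 1/3, B = 0 ↦ 1
A = 1/3, B = 1/3 ↦ 1
A = 1/3, B = 2/3 ↦ 1
A = 1/3, B = 1 ↦ 1
A = 2/3, B = 0 ↦ 1
A = 2/3, B = 1/3 ↦ 1
A = 2/3, B = 2/3 ↦ 1
A = 2/3, B = 1 ↦ 1
A = 1, B = 0 ↦ 1
A = 1, B = 1/3 ↦ 1
A = 1, B = 2/3 ↦ 1
A = 1, B = 1 ↦ 1
Every assignment gives a value ≥ 1.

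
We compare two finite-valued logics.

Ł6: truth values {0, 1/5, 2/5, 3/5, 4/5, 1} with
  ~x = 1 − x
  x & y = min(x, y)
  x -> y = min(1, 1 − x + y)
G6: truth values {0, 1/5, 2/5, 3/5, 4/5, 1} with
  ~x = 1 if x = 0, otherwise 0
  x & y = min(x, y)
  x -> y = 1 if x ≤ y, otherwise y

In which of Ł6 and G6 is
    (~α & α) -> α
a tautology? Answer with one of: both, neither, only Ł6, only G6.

both

In Ł6: every assignment gives 1 — tautology.
In G6: every assignment gives 1 — tautology.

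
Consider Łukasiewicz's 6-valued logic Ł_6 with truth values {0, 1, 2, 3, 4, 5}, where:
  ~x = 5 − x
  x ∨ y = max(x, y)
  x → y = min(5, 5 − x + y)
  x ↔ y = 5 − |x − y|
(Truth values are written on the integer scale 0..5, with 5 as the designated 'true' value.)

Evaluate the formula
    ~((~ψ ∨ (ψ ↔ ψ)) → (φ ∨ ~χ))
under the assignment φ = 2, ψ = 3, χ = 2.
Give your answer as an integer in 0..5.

~ψ = ~3 = 2
ψ ↔ ψ = 3 ↔ 3 = 5
~ψ ∨ (ψ ↔ ψ) = 2 ∨ 5 = 5
~χ = ~2 = 3
φ ∨ ~χ = 2 ∨ 3 = 3
(~ψ ∨ (ψ ↔ ψ)) → (φ ∨ ~χ) = 5 → 3 = 3
~((~ψ ∨ (ψ ↔ ψ)) → (φ ∨ ~χ)) = ~3 = 2

2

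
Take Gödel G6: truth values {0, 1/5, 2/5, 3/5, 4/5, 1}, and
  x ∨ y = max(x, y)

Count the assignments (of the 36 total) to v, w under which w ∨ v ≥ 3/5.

27

value 1: 11 assignments (counts)
value 4/5: 9 assignments (counts)
value 3/5: 7 assignments (counts)
value 2/5: 5 assignments
value 1/5: 3 assignments
value 0: 1 assignment
So 27 of the 36 assignments meet the threshold.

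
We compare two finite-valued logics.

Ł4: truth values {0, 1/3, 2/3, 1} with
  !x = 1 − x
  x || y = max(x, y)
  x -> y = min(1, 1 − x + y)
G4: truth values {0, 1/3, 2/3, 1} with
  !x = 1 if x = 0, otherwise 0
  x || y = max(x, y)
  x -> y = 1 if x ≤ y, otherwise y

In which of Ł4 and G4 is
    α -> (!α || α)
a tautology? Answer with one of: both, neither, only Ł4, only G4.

both

In Ł4: every assignment gives 1 — tautology.
In G4: every assignment gives 1 — tautology.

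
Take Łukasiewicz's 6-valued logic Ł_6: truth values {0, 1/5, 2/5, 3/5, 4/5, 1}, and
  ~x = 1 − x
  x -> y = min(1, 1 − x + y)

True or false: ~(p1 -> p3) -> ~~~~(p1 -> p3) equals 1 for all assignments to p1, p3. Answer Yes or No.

No

Counterexample: take p1 = 3/5, p3 = 0.
p1 -> p3 = 3/5 -> 0 = 2/5
~(p1 -> p3) = ~2/5 = 3/5
p1 -> p3 = 3/5 -> 0 = 2/5
~(p1 -> p3) = ~2/5 = 3/5
~~(p1 -> p3) = ~3/5 = 2/5
~~~(p1 -> p3) = ~2/5 = 3/5
~~~~(p1 -> p3) = ~3/5 = 2/5
~(p1 -> p3) -> ~~~~(p1 -> p3) = 3/5 -> 2/5 = 4/5
This gives 4/5 ≠ 1.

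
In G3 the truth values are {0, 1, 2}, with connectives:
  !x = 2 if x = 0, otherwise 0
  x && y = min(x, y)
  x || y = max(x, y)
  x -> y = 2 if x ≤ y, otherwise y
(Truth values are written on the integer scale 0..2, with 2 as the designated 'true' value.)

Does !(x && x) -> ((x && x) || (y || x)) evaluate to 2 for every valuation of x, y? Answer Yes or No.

Counterexample: take x = 0, y = 0.
x && x = 0 && 0 = 0
!(x && x) = !0 = 2
y || x = 0 || 0 = 0
(x && x) || (y || x) = 0 || 0 = 0
!(x && x) -> ((x && x) || (y || x)) = 2 -> 0 = 0
This gives 0 ≠ 2.

No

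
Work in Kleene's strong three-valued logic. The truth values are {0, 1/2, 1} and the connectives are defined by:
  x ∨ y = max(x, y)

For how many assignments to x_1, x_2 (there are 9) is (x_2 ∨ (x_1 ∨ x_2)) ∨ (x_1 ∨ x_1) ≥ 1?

x_1 = 0, x_2 = 0 ↦ 0  <
x_1 = 0, x_2 = 1/2 ↦ 1/2  <
x_1 = 0, x_2 = 1 ↦ 1  ≥
x_1 = 1/2, x_2 = 0 ↦ 1/2  <
x_1 = 1/2, x_2 = 1/2 ↦ 1/2  <
x_1 = 1/2, x_2 = 1 ↦ 1  ≥
x_1 = 1, x_2 = 0 ↦ 1  ≥
x_1 = 1, x_2 = 1/2 ↦ 1  ≥
x_1 = 1, x_2 = 1 ↦ 1  ≥
So 5 of the 9 assignments meet the threshold.

5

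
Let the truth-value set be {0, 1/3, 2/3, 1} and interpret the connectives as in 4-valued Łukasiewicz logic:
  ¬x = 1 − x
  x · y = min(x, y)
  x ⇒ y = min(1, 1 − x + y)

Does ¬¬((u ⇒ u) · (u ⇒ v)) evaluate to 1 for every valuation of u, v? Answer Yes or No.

Counterexample: take u = 1/3, v = 0.
u ⇒ u = 1/3 ⇒ 1/3 = 1
u ⇒ v = 1/3 ⇒ 0 = 2/3
(u ⇒ u) · (u ⇒ v) = 1 · 2/3 = 2/3
¬((u ⇒ u) · (u ⇒ v)) = ¬2/3 = 1/3
¬¬((u ⇒ u) · (u ⇒ v)) = ¬1/3 = 2/3
This gives 2/3 ≠ 1.

No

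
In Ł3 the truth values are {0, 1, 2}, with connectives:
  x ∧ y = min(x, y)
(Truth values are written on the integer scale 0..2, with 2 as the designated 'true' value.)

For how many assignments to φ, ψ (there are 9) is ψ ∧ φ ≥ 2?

φ = 0, ψ = 0 ↦ 0  <
φ = 0, ψ = 1 ↦ 0  <
φ = 0, ψ = 2 ↦ 0  <
φ = 1, ψ = 0 ↦ 0  <
φ = 1, ψ = 1 ↦ 1  <
φ = 1, ψ = 2 ↦ 1  <
φ = 2, ψ = 0 ↦ 0  <
φ = 2, ψ = 1 ↦ 1  <
φ = 2, ψ = 2 ↦ 2  ≥
So 1 of the 9 assignments meets the threshold.

1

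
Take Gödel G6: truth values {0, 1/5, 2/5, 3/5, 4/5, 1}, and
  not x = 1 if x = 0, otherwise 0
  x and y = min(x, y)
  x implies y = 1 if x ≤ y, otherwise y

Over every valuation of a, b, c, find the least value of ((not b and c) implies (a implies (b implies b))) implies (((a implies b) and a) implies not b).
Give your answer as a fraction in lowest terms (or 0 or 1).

0

Take a = 1/5, b = 1/5, c = 0:
not b = not 1/5 = 0
not b and c = 0 and 0 = 0
b implies b = 1/5 implies 1/5 = 1
a implies (b implies b) = 1/5 implies 1 = 1
(not b and c) implies (a implies (b implies b)) = 0 implies 1 = 1
a implies b = 1/5 implies 1/5 = 1
(a implies b) and a = 1 and 1/5 = 1/5
not b = not 1/5 = 0
((a implies b) and a) implies not b = 1/5 implies 0 = 0
((not b and c) implies (a implies (b implies b))) implies (((a implies b) and a) implies not b) = 1 implies 0 = 0
No assignment yields a value below 0, so this is the minimum.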